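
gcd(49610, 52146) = 2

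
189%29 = 15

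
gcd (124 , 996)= 4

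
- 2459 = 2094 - 4553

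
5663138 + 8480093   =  14143231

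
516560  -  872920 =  - 356360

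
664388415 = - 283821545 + 948209960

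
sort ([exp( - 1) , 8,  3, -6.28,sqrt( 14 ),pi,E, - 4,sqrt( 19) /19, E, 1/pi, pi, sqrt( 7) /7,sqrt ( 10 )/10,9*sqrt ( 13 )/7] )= [ - 6.28 , - 4 , sqrt( 19) /19,sqrt( 10)/10 , 1/pi,exp( - 1), sqrt( 7 ) /7,E,E  ,  3,pi, pi,sqrt( 14 ), 9*sqrt(13 ) /7,8 ]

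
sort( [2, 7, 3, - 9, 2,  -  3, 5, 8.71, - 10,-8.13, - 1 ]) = [ - 10, - 9,-8.13,-3, - 1, 2, 2, 3, 5 , 7, 8.71 ]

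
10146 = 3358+6788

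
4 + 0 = 4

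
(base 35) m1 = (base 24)183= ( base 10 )771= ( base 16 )303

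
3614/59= 3614/59=   61.25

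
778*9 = 7002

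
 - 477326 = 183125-660451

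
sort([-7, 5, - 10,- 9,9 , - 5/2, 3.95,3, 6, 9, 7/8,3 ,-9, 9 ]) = [ - 10, - 9,-9, - 7,-5/2, 7/8, 3, 3, 3.95, 5, 6, 9,9, 9 ]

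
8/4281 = 8/4281= 0.00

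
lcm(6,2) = 6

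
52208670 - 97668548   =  -45459878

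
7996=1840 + 6156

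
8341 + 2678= 11019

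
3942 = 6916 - 2974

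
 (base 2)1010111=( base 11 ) 7A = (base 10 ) 87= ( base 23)3I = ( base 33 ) 2L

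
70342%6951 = 832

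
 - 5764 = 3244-9008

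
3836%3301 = 535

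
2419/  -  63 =-2419/63 = - 38.40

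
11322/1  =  11322 = 11322.00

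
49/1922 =49/1922 = 0.03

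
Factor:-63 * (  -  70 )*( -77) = -339570 = -2^1*3^2*5^1*7^3 * 11^1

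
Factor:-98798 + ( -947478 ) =-2^2 * 7^1* 11^1*43^1*79^1 = -1046276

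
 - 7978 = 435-8413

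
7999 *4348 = 34779652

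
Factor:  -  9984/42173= - 2^8 * 3^1*13^1 * 181^( - 1)*233^(  -  1 )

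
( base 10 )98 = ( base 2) 1100010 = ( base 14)70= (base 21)4E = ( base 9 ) 118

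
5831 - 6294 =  - 463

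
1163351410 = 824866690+338484720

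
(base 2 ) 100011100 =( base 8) 434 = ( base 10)284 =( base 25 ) b9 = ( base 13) 18b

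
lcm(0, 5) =0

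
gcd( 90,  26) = 2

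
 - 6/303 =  - 1 + 99/101=- 0.02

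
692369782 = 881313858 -188944076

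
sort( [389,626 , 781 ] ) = [ 389,626,781] 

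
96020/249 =96020/249 = 385.62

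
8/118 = 4/59 = 0.07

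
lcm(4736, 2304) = 85248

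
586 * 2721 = 1594506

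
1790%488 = 326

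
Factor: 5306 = 2^1*7^1*379^1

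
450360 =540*834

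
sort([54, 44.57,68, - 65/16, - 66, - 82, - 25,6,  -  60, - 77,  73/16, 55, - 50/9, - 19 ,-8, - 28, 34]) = [-82, - 77, - 66, - 60, - 28,-25 , - 19, - 8, -50/9,  -  65/16, 73/16, 6, 34,44.57,  54, 55,68 ] 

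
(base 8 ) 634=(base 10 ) 412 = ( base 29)e6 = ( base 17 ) 174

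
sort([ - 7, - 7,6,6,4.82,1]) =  [ - 7,-7,1,4.82,6,6 ]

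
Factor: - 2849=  - 7^1*11^1*37^1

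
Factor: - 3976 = -2^3*7^1*71^1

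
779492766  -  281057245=498435521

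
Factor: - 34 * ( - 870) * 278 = 8223240 = 2^3 * 3^1 * 5^1*17^1*29^1*139^1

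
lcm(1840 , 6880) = 158240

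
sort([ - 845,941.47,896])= [-845, 896, 941.47 ]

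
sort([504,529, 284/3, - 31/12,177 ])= [  -  31/12,284/3,177, 504,529]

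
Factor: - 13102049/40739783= -7^( - 1)*47^1*278767^1*5819969^(-1)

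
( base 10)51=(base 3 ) 1220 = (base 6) 123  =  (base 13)3C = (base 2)110011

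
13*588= 7644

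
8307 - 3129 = 5178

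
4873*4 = 19492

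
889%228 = 205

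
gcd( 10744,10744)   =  10744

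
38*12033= 457254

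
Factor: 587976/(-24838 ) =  - 293988/12419 = - 2^2*3^1*11^( - 1)* 1129^( - 1 )*24499^1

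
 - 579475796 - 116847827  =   - 696323623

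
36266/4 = 18133/2  =  9066.50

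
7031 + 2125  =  9156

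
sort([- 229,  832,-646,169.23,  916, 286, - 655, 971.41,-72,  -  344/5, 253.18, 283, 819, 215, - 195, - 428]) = [ - 655, - 646,-428,  -  229,-195, - 72, - 344/5, 169.23,215, 253.18,  283, 286, 819, 832, 916, 971.41] 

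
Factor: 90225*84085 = 7586569125 = 3^2*5^3 * 67^1*251^1*401^1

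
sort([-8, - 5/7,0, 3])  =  [ -8, - 5/7 , 0, 3]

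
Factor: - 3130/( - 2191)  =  10/7  =  2^1 * 5^1* 7^( - 1)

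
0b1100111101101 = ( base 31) 6S3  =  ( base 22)DFF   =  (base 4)1213231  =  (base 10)6637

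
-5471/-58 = 5471/58 = 94.33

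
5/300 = 1/60=0.02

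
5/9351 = 5/9351 = 0.00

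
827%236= 119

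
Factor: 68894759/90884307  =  3^( - 1 ) * 2423^ (-1)*12503^( - 1 )*68894759^1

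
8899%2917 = 148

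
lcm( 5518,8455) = 524210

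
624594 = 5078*123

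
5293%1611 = 460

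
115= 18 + 97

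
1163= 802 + 361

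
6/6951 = 2/2317= 0.00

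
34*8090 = 275060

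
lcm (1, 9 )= 9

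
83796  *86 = 7206456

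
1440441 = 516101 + 924340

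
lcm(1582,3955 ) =7910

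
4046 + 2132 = 6178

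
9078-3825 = 5253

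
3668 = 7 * 524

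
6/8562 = 1/1427 = 0.00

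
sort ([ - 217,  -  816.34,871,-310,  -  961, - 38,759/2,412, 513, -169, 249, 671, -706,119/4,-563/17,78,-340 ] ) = [-961, - 816.34 ,  -  706 , -340 , - 310, - 217, - 169, - 38,-563/17, 119/4, 78, 249, 759/2, 412, 513 , 671 , 871]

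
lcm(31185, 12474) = 62370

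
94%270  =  94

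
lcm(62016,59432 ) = 1426368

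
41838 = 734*57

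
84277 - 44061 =40216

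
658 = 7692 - 7034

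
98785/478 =98785/478=206.66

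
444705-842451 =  - 397746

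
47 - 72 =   -  25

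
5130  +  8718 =13848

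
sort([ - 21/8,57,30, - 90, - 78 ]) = [ - 90,-78,-21/8,  30,57]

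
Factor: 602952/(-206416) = -111/38=-  2^( - 1)*3^1*19^ ( - 1 )*37^1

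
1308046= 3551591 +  - 2243545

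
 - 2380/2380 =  - 1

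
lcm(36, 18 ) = 36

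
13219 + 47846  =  61065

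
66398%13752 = 11390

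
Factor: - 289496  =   - 2^3*36187^1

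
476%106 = 52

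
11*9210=101310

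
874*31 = 27094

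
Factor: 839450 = 2^1*5^2*103^1*163^1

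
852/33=284/11 =25.82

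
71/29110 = 1/410 = 0.00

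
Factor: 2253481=2253481^1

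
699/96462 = 1/138 = 0.01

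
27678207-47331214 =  - 19653007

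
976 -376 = 600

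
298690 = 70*4267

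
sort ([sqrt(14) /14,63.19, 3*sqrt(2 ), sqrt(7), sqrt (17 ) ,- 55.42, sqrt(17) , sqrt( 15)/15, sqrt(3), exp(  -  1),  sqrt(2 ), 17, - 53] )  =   [-55.42, - 53, sqrt(15) /15, sqrt( 14) /14 , exp( - 1), sqrt(2), sqrt(3 )  ,  sqrt(7) , sqrt(17 ) , sqrt(17 ), 3*sqrt( 2 ), 17,63.19 ]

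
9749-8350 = 1399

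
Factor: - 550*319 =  - 2^1 * 5^2 * 11^2*29^1 = - 175450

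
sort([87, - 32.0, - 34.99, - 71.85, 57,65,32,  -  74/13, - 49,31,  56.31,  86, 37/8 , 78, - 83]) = [ - 83,  -  71.85, - 49, - 34.99 , - 32.0, - 74/13,37/8,31 , 32, 56.31, 57  ,  65, 78,86, 87]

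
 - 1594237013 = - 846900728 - 747336285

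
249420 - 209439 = 39981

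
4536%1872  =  792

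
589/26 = 22+17/26 = 22.65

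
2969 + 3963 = 6932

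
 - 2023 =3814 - 5837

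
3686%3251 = 435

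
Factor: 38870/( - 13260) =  - 2^( - 1 )*3^ ( -1)*13^1*17^( - 1 )*23^1  =  - 299/102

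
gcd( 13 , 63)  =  1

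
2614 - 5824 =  - 3210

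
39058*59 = 2304422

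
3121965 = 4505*693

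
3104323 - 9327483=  - 6223160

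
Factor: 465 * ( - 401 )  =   - 186465 = - 3^1*5^1*31^1*401^1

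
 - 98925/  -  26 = 3804+21/26 = 3804.81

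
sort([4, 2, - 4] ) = [  -  4, 2,4]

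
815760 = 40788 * 20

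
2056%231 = 208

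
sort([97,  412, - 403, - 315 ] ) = [  -  403,-315, 97, 412] 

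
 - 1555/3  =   - 519 + 2/3 = - 518.33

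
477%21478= 477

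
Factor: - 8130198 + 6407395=-29^1*59407^1 = - 1722803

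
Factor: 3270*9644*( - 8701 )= - 2^3*3^1 * 5^1 * 7^1*11^1*109^1*113^1 * 2411^1= -  274393691880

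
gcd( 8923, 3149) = 1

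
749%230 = 59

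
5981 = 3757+2224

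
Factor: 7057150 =2^1  *5^2*29^1*31^1 * 157^1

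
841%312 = 217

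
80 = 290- 210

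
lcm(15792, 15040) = 315840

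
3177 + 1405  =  4582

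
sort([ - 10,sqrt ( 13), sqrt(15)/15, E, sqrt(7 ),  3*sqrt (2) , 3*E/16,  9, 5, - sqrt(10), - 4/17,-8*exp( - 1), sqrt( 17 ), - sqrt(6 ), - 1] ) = [  -  10,-sqrt(10 ), - 8*exp ( - 1), - sqrt(6 ), - 1 , - 4/17,  sqrt( 15 ) /15, 3*E/16,sqrt(7),E,sqrt(13),  sqrt( 17),  3*sqrt(2), 5, 9 ] 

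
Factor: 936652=2^2*23^1*10181^1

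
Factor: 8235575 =5^2*43^1*47^1 * 163^1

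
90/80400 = 3/2680 = 0.00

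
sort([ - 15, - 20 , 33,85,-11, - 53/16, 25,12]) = [ - 20,  -  15,-11, - 53/16,12, 25, 33,85]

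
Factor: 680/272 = 5/2 = 2^( -1 )* 5^1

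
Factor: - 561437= - 193^1*2909^1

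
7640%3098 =1444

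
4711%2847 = 1864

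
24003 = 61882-37879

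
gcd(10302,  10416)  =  6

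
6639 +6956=13595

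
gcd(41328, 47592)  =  72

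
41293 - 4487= 36806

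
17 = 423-406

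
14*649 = 9086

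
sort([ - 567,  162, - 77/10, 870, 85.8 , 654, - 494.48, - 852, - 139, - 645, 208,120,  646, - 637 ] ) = [-852, - 645, - 637,  -  567,-494.48, - 139,-77/10,  85.8,120,162,208,646,654,870 ] 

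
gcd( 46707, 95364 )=3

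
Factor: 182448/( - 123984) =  - 3^(  -  1 )*41^(  -  1 )*181^1 = - 181/123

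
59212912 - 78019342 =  - 18806430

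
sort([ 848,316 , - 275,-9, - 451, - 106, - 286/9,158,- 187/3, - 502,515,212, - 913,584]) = [ - 913, - 502, - 451, - 275,-106,  -  187/3, - 286/9, - 9,158,212,316,515, 584, 848]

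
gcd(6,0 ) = 6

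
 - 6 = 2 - 8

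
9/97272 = 1/10808 = 0.00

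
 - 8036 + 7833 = -203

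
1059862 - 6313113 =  - 5253251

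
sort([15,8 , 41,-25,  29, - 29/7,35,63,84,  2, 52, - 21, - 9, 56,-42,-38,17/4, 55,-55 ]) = [ - 55,-42, - 38,-25, - 21,-9, - 29/7 , 2 , 17/4,  8,15,  29,35, 41, 52, 55,56,63 , 84]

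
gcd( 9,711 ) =9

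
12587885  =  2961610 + 9626275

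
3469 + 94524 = 97993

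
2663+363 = 3026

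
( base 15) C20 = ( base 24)4hi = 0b101010101010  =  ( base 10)2730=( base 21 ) 640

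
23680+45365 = 69045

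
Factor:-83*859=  - 83^1 * 859^1 = - 71297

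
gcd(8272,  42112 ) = 752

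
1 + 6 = 7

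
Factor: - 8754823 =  - 7^1 * 11^1 *67^1*1697^1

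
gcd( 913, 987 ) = 1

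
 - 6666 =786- 7452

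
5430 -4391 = 1039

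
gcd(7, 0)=7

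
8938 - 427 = 8511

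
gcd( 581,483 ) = 7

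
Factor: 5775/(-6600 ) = -2^(-3)*7^1 = - 7/8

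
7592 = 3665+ 3927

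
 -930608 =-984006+53398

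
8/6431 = 8/6431 = 0.00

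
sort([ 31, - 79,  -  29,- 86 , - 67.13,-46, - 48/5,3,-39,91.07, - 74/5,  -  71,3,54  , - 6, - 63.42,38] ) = [ - 86, - 79, - 71,-67.13, - 63.42, - 46 , - 39, - 29, - 74/5,-48/5 , - 6,3,3, 31, 38,54, 91.07]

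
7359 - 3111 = 4248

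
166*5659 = 939394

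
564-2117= - 1553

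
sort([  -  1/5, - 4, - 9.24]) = [- 9.24,-4, - 1/5 ] 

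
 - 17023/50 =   -  17023/50=-340.46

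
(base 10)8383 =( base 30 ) 99d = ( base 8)20277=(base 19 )1444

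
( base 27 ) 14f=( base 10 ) 852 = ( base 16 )354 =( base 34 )p2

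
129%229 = 129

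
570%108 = 30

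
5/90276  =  5/90276 = 0.00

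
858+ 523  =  1381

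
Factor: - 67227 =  - 3^1*22409^1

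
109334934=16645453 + 92689481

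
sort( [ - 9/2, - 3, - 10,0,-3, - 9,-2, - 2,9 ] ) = [- 10, - 9, - 9/2, - 3,  -  3, - 2, - 2, 0, 9 ]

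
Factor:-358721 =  - 11^1*32611^1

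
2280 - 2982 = - 702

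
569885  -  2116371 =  - 1546486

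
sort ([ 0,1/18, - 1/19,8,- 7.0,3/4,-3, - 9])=[- 9, - 7.0, - 3, - 1/19,0, 1/18,3/4,8]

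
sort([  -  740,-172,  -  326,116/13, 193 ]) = [  -  740, - 326, - 172 , 116/13, 193] 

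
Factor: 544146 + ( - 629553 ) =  -3^1*7^3 * 83^1  =  -85407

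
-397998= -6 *66333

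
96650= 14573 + 82077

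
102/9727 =102/9727=   0.01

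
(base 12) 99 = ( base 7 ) 225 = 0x75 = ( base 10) 117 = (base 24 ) 4l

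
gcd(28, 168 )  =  28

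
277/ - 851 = - 1+574/851 = - 0.33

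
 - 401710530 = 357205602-758916132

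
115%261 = 115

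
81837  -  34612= 47225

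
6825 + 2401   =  9226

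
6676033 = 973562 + 5702471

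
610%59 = 20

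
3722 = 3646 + 76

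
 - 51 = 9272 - 9323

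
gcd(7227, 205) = 1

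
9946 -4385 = 5561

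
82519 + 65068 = 147587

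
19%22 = 19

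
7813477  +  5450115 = 13263592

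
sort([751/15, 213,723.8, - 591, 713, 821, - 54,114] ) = [ - 591, - 54, 751/15, 114,213, 713,723.8, 821] 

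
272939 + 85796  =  358735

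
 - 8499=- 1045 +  - 7454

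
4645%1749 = 1147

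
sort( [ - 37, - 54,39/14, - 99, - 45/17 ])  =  [ - 99, - 54, - 37, - 45/17,39/14]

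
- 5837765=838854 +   -  6676619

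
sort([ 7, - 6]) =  [ - 6 , 7]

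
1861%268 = 253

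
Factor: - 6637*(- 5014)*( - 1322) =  - 2^2*23^1*109^1*661^1*6637^1= - 43993407596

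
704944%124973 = 80079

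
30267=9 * 3363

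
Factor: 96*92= 2^7*3^1 * 23^1 = 8832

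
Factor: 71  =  71^1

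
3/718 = 3/718 = 0.00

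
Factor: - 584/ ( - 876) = 2/3 = 2^1*3^ ( - 1)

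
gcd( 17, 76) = 1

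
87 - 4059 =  - 3972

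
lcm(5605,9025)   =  532475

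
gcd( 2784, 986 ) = 58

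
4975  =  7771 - 2796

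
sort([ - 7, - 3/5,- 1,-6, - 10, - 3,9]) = [ -10, - 7, - 6,- 3, - 1, -3/5,9]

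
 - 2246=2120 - 4366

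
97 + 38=135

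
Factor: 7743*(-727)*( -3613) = 3^1*29^1*89^1*727^1*3613^1=20338158693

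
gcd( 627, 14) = 1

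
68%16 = 4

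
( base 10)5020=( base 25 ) 80K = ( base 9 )6787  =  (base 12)2AA4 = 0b1001110011100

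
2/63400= 1/31700 = 0.00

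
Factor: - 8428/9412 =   -  7^2*13^( - 1)*43^1*181^ (-1 ) = - 2107/2353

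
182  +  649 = 831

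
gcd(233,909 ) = 1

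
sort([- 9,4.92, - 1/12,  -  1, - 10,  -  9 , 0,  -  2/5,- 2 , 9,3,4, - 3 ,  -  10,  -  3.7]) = [ - 10,-10,-9, - 9, - 3.7 , - 3,-2, - 1, -2/5, - 1/12,0  ,  3,4 , 4.92,9 ]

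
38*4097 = 155686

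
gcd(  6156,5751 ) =81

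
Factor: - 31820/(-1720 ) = 2^( - 1 )*37^1 = 37/2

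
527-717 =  - 190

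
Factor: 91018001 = 91018001^1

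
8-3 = 5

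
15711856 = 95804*164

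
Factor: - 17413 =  - 11^1*1583^1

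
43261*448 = 19380928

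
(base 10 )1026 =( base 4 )100002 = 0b10000000010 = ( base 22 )22e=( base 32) 102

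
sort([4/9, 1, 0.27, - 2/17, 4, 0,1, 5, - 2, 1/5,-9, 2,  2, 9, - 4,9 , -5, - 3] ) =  [ - 9,-5,-4, - 3, - 2  ,-2/17 , 0, 1/5, 0.27, 4/9, 1,1,2, 2, 4, 5,9,9]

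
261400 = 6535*40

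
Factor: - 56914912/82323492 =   -  2^3*3^( - 1)*17^1*1259^ (  -  1)*5449^ ( - 1)*104623^1 = - 14228728/20580873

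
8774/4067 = 8774/4067 =2.16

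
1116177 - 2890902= -1774725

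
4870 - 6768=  - 1898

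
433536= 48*9032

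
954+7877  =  8831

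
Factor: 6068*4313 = 26171284  =  2^2 * 19^1*37^1*41^1*227^1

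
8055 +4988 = 13043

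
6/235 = 6/235= 0.03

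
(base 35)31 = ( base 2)1101010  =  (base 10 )106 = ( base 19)5B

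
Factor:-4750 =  - 2^1*5^3* 19^1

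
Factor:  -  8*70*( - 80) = 2^8 * 5^2 * 7^1 =44800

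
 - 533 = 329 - 862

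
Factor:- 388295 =  -  5^1*77659^1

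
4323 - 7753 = - 3430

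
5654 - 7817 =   -  2163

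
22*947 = 20834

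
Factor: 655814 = 2^1*193^1*1699^1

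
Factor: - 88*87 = - 7656 = - 2^3 * 3^1*11^1 * 29^1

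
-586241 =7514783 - 8101024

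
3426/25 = 137+1/25 = 137.04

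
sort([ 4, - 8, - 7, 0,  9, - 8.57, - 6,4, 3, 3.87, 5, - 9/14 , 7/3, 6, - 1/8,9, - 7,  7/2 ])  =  [ - 8.57 , - 8, - 7 , - 7, - 6, - 9/14, - 1/8,0, 7/3,  3, 7/2, 3.87, 4, 4,  5,6, 9, 9 ]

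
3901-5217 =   -  1316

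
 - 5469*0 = 0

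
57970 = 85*682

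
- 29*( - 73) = 2117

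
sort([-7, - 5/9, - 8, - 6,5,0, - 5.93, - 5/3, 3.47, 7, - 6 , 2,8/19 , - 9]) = [ - 9, -8, - 7 , - 6, - 6, - 5.93,-5/3, - 5/9, 0, 8/19, 2 , 3.47,5, 7] 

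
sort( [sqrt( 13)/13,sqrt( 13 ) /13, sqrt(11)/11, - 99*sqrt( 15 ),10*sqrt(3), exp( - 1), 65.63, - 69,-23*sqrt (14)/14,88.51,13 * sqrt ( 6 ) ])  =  [  -  99 * sqrt( 15), -69, - 23*sqrt( 14 ) /14, sqrt(13)/13, sqrt( 13)/13 , sqrt(  11 ) /11,exp( - 1),  10*sqrt(3), 13*sqrt( 6),65.63  ,  88.51]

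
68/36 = 17/9 =1.89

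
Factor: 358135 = 5^1*41^1*1747^1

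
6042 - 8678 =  - 2636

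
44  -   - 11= 55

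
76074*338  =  25713012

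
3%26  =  3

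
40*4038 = 161520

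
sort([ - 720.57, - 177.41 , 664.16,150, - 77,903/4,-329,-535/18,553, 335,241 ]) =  [ - 720.57, - 329, - 177.41, - 77, - 535/18, 150,903/4, 241,335, 553,664.16] 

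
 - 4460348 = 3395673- 7856021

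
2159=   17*127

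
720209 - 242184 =478025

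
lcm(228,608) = 1824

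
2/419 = 2/419 = 0.00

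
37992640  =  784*48460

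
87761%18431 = 14037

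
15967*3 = 47901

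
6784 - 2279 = 4505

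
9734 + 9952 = 19686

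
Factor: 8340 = 2^2*3^1*5^1*139^1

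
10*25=250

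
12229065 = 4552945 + 7676120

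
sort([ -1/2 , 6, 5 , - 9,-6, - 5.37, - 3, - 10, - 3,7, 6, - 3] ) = [ - 10, - 9,-6, - 5.37,-3,  -  3 , - 3, - 1/2, 5, 6,  6, 7]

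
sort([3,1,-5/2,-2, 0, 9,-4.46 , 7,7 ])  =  [-4.46, - 5/2, - 2,  0,1,  3,7, 7,9] 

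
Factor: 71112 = 2^3*3^1*2963^1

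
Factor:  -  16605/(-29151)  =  45/79 = 3^2*5^1*79^ ( - 1)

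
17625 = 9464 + 8161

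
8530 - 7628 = 902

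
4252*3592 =15273184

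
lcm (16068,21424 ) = 64272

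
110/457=110/457 = 0.24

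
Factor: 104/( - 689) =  - 8/53 = -2^3*53^ ( - 1 ) 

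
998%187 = 63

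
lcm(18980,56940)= 56940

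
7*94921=664447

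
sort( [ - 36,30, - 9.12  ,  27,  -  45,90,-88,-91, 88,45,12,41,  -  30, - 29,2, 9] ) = [-91,-88,  -  45, - 36 , - 30,  -  29, -9.12,2,9 , 12,27,30,41, 45,88, 90] 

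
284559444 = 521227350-236667906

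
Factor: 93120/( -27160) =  - 2^3* 3^1 *7^( - 1) = -24/7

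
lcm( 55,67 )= 3685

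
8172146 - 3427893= 4744253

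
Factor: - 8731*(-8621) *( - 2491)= - 37^1*47^1 *53^1*  233^1*8731^1 = - 187497447941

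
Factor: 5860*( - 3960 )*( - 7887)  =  2^5*3^3*5^2*11^2*239^1*293^1 = 183022567200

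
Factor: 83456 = 2^9 *163^1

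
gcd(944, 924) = 4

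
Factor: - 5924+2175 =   -  23^1*163^1   =  -3749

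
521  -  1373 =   -  852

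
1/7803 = 1/7803 = 0.00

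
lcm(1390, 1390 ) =1390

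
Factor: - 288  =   - 2^5*3^2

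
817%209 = 190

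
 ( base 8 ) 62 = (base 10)50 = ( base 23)24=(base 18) 2e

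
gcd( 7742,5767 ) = 79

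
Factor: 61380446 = 2^1*30690223^1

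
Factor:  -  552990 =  - 2^1*3^1*5^1*18433^1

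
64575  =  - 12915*(-5 ) 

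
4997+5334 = 10331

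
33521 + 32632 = 66153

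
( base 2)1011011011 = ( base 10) 731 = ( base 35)KV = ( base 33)m5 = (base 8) 1333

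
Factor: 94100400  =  2^4 *3^3*5^2*8713^1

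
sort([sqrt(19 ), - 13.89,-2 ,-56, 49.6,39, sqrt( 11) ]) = [ - 56,-13.89, - 2, sqrt( 11 ), sqrt( 19 ),  39, 49.6]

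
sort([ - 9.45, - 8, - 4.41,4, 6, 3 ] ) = [ - 9.45 ,-8,-4.41,3 , 4, 6 ]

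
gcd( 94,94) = 94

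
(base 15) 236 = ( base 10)501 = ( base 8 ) 765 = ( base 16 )1f5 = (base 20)151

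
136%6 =4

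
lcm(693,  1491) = 49203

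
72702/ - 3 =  - 24234 + 0/1 = -24234.00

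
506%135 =101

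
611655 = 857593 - 245938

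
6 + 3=9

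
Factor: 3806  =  2^1*11^1*173^1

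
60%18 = 6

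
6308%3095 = 118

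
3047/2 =3047/2 = 1523.50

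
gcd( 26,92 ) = 2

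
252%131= 121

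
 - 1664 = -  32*52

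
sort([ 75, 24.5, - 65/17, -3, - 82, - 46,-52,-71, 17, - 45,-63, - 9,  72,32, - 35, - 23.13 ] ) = [ - 82, - 71 , - 63, - 52, - 46, - 45 , - 35, - 23.13, - 9, -65/17,  -  3, 17 , 24.5 , 32,72 , 75] 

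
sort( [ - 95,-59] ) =[ - 95,-59]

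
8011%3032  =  1947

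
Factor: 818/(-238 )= - 409/119 = - 7^( - 1) * 17^ ( - 1)*409^1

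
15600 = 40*390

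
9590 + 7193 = 16783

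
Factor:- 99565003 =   -  99565003^1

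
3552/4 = 888=888.00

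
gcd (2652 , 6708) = 156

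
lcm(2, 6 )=6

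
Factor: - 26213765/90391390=- 54049/186374=- 2^( - 1 )*54049^1*93187^( - 1 ) 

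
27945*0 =0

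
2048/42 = 48  +  16/21= 48.76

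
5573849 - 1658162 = 3915687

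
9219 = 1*9219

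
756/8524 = 189/2131 = 0.09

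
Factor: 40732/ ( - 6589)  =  -2^2*11^(  -  1)*17^1 = - 68/11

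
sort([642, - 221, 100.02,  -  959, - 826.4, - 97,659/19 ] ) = [  -  959 , - 826.4 ,-221, - 97, 659/19, 100.02, 642]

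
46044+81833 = 127877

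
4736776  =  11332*418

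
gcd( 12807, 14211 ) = 9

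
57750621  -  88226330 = - 30475709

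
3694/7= 527 + 5/7 = 527.71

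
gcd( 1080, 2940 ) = 60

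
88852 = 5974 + 82878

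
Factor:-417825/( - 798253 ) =3^3*5^2 * 71^(-1)*619^1*11243^(-1 ) 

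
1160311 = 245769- - 914542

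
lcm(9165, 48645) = 632385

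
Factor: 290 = 2^1  *5^1*29^1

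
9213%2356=2145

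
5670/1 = 5670 = 5670.00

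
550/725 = 22/29  =  0.76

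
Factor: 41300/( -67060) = - 5^1*59^1 * 479^(-1) = -295/479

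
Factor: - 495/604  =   - 2^(-2)*3^2*5^1*11^1*151^ ( - 1)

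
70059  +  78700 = 148759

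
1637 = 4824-3187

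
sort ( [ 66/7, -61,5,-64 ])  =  [-64, - 61, 5, 66/7 ] 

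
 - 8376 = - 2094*4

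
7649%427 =390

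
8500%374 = 272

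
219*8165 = 1788135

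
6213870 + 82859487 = 89073357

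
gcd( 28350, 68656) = 14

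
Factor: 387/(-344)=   -2^( - 3)*3^2 = - 9/8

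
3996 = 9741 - 5745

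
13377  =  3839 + 9538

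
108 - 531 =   -  423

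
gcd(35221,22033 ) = 1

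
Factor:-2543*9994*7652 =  - 2^3 * 19^1*263^1 * 1913^1*2543^1 = - 194473605784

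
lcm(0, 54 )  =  0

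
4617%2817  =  1800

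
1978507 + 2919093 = 4897600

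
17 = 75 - 58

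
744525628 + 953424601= 1697950229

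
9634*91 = 876694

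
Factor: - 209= - 11^1 * 19^1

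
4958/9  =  4958/9  =  550.89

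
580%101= 75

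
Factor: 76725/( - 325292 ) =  - 2^(  -  2)*3^2*5^2*31^1*7393^(-1) = - 6975/29572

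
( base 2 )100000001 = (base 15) 122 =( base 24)AH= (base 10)257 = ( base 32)81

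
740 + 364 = 1104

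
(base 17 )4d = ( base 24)39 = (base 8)121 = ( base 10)81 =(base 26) 33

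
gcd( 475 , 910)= 5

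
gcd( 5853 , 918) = 3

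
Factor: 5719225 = 5^2*17^1*13457^1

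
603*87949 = 53033247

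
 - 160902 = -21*7662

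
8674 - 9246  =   -572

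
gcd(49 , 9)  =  1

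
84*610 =51240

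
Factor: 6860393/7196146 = 2^ ( - 1)*31^1*1607^(-1 )*2239^( - 1)*221303^1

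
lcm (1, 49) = 49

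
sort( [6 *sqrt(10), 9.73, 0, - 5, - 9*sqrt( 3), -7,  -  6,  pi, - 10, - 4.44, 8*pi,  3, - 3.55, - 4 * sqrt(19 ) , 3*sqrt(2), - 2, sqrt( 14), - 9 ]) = [ - 4* sqrt( 19),-9*sqrt(3 ),-10,- 9,-7  ,- 6, - 5,-4.44, - 3.55, - 2, 0,3,pi, sqrt( 14),3*sqrt( 2), 9.73, 6*sqrt( 10), 8*pi] 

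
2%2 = 0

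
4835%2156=523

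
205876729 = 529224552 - 323347823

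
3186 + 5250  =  8436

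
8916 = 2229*4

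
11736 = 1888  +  9848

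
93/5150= 93/5150= 0.02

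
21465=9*2385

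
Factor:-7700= - 2^2 *5^2 * 7^1*11^1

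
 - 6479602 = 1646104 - 8125706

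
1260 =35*36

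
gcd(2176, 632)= 8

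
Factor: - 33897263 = -53^1*639571^1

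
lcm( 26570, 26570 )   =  26570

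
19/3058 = 19/3058=0.01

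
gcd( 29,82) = 1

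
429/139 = 429/139= 3.09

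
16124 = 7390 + 8734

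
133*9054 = 1204182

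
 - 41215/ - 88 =468  +  31/88 = 468.35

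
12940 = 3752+9188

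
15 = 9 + 6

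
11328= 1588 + 9740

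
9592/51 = 9592/51 = 188.08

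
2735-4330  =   - 1595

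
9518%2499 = 2021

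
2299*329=756371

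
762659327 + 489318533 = 1251977860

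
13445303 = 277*48539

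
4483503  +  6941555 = 11425058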